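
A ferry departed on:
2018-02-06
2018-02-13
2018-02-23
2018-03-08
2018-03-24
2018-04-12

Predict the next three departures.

2018-05-04, 2018-05-29, 2018-06-26

Gaps: 7, 10, 13, 16, 19 days — each gap is 3 larger than the previous one.
Next gap: 22 days. 2018-04-12 + 22 days = 2018-05-04.
Next gap: 25 days. 2018-05-04 + 25 days = 2018-05-29.
Next gap: 28 days. 2018-05-29 + 28 days = 2018-06-26.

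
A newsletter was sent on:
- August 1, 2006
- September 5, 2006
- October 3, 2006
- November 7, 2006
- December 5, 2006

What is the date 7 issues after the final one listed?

Gaps: 35, 28, 35, 28 days — a mix of 28 and 35. Every date is a Tuesday.
Each is the 1st Tuesday of its month.
January 2007 — 1st Tuesday is January 2, 2007.
February 2007 — 1st Tuesday is February 6, 2007.
March 2007 — 1st Tuesday is March 6, 2007.
April 2007 — 1st Tuesday is April 3, 2007.
May 2007 — 1st Tuesday is May 1, 2007.
June 2007 — 1st Tuesday is June 5, 2007.
July 2007 — 1st Tuesday is July 3, 2007.

July 3, 2007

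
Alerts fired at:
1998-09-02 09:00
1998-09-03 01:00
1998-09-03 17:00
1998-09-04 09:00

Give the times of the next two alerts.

1998-09-05 01:00, 1998-09-05 17:00

Spacing: 16, 16, 16 h — constant 16 h.
1998-09-04 09:00 + 16 h = 1998-09-05 01:00.
1998-09-05 01:00 + 16 h = 1998-09-05 17:00.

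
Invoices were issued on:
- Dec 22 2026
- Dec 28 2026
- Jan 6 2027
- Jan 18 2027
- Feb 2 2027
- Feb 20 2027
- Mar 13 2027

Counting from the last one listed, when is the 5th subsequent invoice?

Intervals are 6, 9, 12, 15, 18, 21 days — an arithmetic progression with common difference 3.
Next gap: 24 days. Mar 13 2027 + 24 days = Apr 6 2027.
Next gap: 27 days. Apr 6 2027 + 27 days = May 3 2027.
Next gap: 30 days. May 3 2027 + 30 days = Jun 2 2027.
Next gap: 33 days. Jun 2 2027 + 33 days = Jul 5 2027.
Next gap: 36 days. Jul 5 2027 + 36 days = Aug 10 2027.

Aug 10 2027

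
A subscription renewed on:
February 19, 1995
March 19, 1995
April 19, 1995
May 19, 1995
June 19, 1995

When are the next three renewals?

Gaps: 28, 31, 30, 31 days — not constant. Every event is on the 19th of the month.
Pattern: the 19th of each month.
July 1995: July 19, 1995.
Next: August 1995 → August 19, 1995.
Next: September 1995 → September 19, 1995.

July 19, 1995; August 19, 1995; September 19, 1995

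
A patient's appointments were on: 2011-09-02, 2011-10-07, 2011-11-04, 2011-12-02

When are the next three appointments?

2012-01-06, 2012-02-03, 2012-03-02

These are Fridays at 28- or 35-day spacing (35, 28, 28).
The pattern: 1st Friday of the month.
1st Friday of January 2012: 2012-01-06.
1st Friday of February 2012: 2012-02-03.
March 2012 — 1st Friday is 2012-03-02.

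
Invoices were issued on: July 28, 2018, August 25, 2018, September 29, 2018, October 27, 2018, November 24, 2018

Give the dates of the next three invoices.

All Saturdays; the gaps (28, 35, 28, 28) vary with month length.
This is the last Saturday of each month.
Last Saturday of December 2018: December 29, 2018.
Last Saturday of January 2019: January 26, 2019.
Last Saturday of February 2019: February 23, 2019.

December 29, 2018; January 26, 2019; February 23, 2019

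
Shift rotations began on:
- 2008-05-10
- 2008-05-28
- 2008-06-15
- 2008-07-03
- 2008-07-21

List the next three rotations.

Gaps between consecutive events: 18, 18, 18, 18 days — a constant 18-day interval.
2008-07-21 + 18 days = 2008-08-08.
2008-08-08 + 18 days = 2008-08-26.
2008-08-26 + 18 days = 2008-09-13.

2008-08-08, 2008-08-26, 2008-09-13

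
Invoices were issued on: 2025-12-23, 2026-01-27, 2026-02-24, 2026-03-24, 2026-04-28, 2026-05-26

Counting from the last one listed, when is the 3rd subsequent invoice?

All dates are Tuesdays, 35, 28, 28, 35, 28 days apart.
Specifically, the 4th Tuesday of each month.
4th Tuesday of June 2026: 2026-06-23.
4th Tuesday of July 2026: 2026-07-28.
4th Tuesday of August 2026: 2026-08-25.

2026-08-25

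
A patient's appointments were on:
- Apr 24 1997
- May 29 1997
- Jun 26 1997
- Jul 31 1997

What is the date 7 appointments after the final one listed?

Feb 26 1998

All Thursdays; the gaps (35, 28, 35) vary with month length.
This is the last Thursday of each month.
August 1997 ends with Thursday Aug 28 1997.
September 1997 ends with Thursday Sep 25 1997.
Last Thursday of October 1997: Oct 30 1997.
Last Thursday of November 1997: Nov 27 1997.
December 1997 ends with Thursday Dec 25 1997.
January 1998 ends with Thursday Jan 29 1998.
Last Thursday of February 1998: Feb 26 1998.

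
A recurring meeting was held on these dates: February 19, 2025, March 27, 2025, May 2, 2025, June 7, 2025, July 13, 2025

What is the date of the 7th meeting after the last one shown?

The spacing is 36, 36, 36, 36 days — always 36 days.
July 13, 2025 + 36 days = August 18, 2025.
August 18, 2025 + 36 days = September 23, 2025.
September 23, 2025 + 36 days = October 29, 2025.
October 29, 2025 + 36 days = December 4, 2025.
December 4, 2025 + 36 days = January 9, 2026.
January 9, 2026 + 36 days = February 14, 2026.
February 14, 2026 + 36 days = March 22, 2026.

March 22, 2026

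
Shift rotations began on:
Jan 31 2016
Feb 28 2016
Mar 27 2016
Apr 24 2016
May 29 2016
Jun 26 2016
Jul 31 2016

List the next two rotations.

Aug 28 2016, Sep 25 2016

Every date is a Sunday; gaps 28, 28, 28, 35, 28, 35 days.
Each is the last Sunday of its month (at least one falls on the 29th or later, ruling out '4th Sunday').
August 2016 ends with Sunday Aug 28 2016.
Last Sunday of September 2016: Sep 25 2016.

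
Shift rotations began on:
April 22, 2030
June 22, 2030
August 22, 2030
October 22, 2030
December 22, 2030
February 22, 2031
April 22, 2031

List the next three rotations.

Gaps: 61, 61, 61, 61, 62, 59 days — not constant. Every event is on the 22nd of the month.
Pattern: the 22nd of every 2 months.
June 2031: June 22, 2031.
Next: August 2031 → August 22, 2031.
Next: October 2031 → October 22, 2031.

June 22, 2031; August 22, 2031; October 22, 2031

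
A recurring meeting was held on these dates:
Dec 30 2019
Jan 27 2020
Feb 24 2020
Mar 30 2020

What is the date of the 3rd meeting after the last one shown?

Jun 29 2020

These are Mondays with 28, 28, 35-day gaps.
Each is the final Monday of its month — Dec 30 2019 is past the 28th, so '4th Monday' doesn't fit.
Last Monday of April 2020: Apr 27 2020.
May 2020 ends with Monday May 25 2020.
June 2020 ends with Monday Jun 29 2020.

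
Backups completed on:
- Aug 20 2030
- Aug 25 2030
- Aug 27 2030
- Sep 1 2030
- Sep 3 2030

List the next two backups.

The gap pattern 5, 2, 5, 2 repeats every 2 events.
These are the Tuesdays and Sundays of each week.
The following Sunday is Sep 8 2030.
The following Tuesday is Sep 10 2030.

Sep 8 2030, Sep 10 2030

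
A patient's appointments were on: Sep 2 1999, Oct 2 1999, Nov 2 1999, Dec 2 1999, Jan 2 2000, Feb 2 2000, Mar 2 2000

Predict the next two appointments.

Apr 2 2000, May 2 2000

Gaps: 30, 31, 30, 31, 31, 29 days — not constant. Every event is on the 2nd of the month.
Pattern: the 2nd of each month.
Next: April 2000 → Apr 2 2000.
Next: May 2000 → May 2 2000.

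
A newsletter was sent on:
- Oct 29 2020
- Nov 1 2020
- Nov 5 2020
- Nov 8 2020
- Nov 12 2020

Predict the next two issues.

Nov 15 2020, Nov 19 2020

The gap pattern 3, 4, 3, 4 repeats every 2 events.
These are the Thursdays and Sundays of each week.
The following Sunday is Nov 15 2020.
Next Thursday: Nov 19 2020.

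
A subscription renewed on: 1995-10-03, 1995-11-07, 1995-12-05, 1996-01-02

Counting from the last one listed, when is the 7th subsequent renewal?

1996-08-06

These are Tuesdays at 28- or 35-day spacing (35, 28, 28).
The pattern: 1st Tuesday of the month.
February 1996 — 1st Tuesday is 1996-02-06.
1st Tuesday of March 1996: 1996-03-05.
1st Tuesday of April 1996: 1996-04-02.
1st Tuesday of May 1996: 1996-05-07.
June 1996 — 1st Tuesday is 1996-06-04.
1st Tuesday of July 1996: 1996-07-02.
1st Tuesday of August 1996: 1996-08-06.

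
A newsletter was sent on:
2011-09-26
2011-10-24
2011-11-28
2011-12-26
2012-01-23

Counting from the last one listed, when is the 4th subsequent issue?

2012-05-28

Gaps: 28, 35, 28, 28 days — a mix of 28 and 35. Every date is a Monday.
Each is the 4th Monday of its month.
4th Monday of February 2012: 2012-02-27.
4th Monday of March 2012: 2012-03-26.
4th Monday of April 2012: 2012-04-23.
May 2012 — 4th Monday is 2012-05-28.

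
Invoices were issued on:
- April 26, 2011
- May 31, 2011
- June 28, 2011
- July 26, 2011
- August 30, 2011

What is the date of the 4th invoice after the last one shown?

All Tuesdays; the gaps (35, 28, 28, 35) vary with month length.
This is the last Tuesday of each month.
September 2011 ends with Tuesday September 27, 2011.
October 2011 ends with Tuesday October 25, 2011.
Last Tuesday of November 2011: November 29, 2011.
December 2011 ends with Tuesday December 27, 2011.

December 27, 2011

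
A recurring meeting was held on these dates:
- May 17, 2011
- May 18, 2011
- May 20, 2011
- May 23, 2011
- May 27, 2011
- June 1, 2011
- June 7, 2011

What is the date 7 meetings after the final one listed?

The spacing grows by 1 each time: 1, 2, 3, 4, 5, 6 days.
Next gap: 7 days. June 7, 2011 + 7 days = June 14, 2011.
Next gap: 8 days. June 14, 2011 + 8 days = June 22, 2011.
Next gap: 9 days. June 22, 2011 + 9 days = July 1, 2011.
Next gap: 10 days. July 1, 2011 + 10 days = July 11, 2011.
Next gap: 11 days. July 11, 2011 + 11 days = July 22, 2011.
Next gap: 12 days. July 22, 2011 + 12 days = August 3, 2011.
Next gap: 13 days. August 3, 2011 + 13 days = August 16, 2011.

August 16, 2011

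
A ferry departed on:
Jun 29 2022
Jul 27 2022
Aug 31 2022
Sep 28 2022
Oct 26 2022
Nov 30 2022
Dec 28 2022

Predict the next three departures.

These are Wednesdays with 28, 35, 28, 28, 35, 28-day gaps.
Each is the final Wednesday of its month — Jun 29 2022 is past the 28th, so '4th Wednesday' doesn't fit.
Last Wednesday of January 2023: Jan 25 2023.
Last Wednesday of February 2023: Feb 22 2023.
Last Wednesday of March 2023: Mar 29 2023.

Jan 25 2023, Feb 22 2023, Mar 29 2023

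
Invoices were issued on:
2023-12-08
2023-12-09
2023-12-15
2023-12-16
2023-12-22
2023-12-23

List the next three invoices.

The gap pattern 1, 6, 1, 6, 1 repeats every 2 events.
These are the Fridays and Saturdays of each week.
The following Friday is 2023-12-29.
The following Saturday is 2023-12-30.
The following Friday is 2024-01-05.

2023-12-29, 2023-12-30, 2024-01-05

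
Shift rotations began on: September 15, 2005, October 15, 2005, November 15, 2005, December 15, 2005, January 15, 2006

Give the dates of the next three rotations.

Gaps: 30, 31, 30, 31 days — not constant. Every event is on the 15th of the month.
Pattern: the 15th of each month.
Next: February 2006 → February 15, 2006.
Next: March 2006 → March 15, 2006.
Next: April 2006 → April 15, 2006.

February 15, 2006; March 15, 2006; April 15, 2006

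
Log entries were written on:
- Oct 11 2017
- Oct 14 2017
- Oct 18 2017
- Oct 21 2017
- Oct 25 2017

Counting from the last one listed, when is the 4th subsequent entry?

Every event lands on a Wednesday or Saturday (gaps cycle 3, 4, 3, 4).
So the schedule is: every Wednesday and Saturday.
The following Saturday is Oct 28 2017.
The following Wednesday is Nov 1 2017.
Next Saturday: Nov 4 2017.
The following Wednesday is Nov 8 2017.

Nov 8 2017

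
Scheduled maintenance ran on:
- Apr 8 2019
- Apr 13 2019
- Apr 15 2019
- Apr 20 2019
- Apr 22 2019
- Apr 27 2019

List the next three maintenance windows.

The gap pattern 5, 2, 5, 2, 5 repeats every 2 events.
These are the Mondays and Saturdays of each week.
The following Monday is Apr 29 2019.
Next Saturday: May 4 2019.
The following Monday is May 6 2019.

Apr 29 2019, May 4 2019, May 6 2019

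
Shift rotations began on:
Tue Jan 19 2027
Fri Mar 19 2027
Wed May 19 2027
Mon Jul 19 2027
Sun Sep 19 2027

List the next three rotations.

Fri Nov 19 2027, Wed Jan 19 2028, Sun Mar 19 2028

The day-of-month is always 19 (59, 61, 61, 62 days between events).
So this recurs on the 19th of every 2 months.
November 2027: Fri Nov 19 2027.
January 2028: Wed Jan 19 2028.
March 2028: Sun Mar 19 2028.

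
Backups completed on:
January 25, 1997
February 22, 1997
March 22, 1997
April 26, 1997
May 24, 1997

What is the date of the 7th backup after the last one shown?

All dates are Saturdays, 28, 28, 35, 28 days apart.
Specifically, the 4th Saturday of each month.
4th Saturday of June 1997: June 28, 1997.
July 1997 — 4th Saturday is July 26, 1997.
4th Saturday of August 1997: August 23, 1997.
September 1997 — 4th Saturday is September 27, 1997.
4th Saturday of October 1997: October 25, 1997.
4th Saturday of November 1997: November 22, 1997.
4th Saturday of December 1997: December 27, 1997.

December 27, 1997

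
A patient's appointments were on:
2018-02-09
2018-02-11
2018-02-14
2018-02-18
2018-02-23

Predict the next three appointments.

Gaps: 2, 3, 4, 5 days — each gap is 1 larger than the previous one.
Next gap: 6 days. 2018-02-23 + 6 days = 2018-03-01.
Next gap: 7 days. 2018-03-01 + 7 days = 2018-03-08.
Next gap: 8 days. 2018-03-08 + 8 days = 2018-03-16.

2018-03-01, 2018-03-08, 2018-03-16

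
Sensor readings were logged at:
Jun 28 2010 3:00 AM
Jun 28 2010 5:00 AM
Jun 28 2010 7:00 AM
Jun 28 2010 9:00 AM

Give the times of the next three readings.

Gaps: 2, 2, 2 hours — each event is 2 hours after the previous one.
Jun 28 2010 9:00 AM + 2 h = Jun 28 2010 11:00 AM.
Jun 28 2010 11:00 AM + 2 h = Jun 28 2010 1:00 PM.
Jun 28 2010 1:00 PM + 2 h = Jun 28 2010 3:00 PM.

Jun 28 2010 11:00 AM, Jun 28 2010 1:00 PM, Jun 28 2010 3:00 PM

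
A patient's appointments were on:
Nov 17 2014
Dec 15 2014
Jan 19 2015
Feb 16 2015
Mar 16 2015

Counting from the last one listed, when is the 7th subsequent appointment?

Oct 19 2015

Gaps: 28, 35, 28, 28 days — a mix of 28 and 35. Every date is a Monday.
Each is the 3rd Monday of its month.
3rd Monday of April 2015: Apr 20 2015.
3rd Monday of May 2015: May 18 2015.
June 2015 — 3rd Monday is Jun 15 2015.
July 2015 — 3rd Monday is Jul 20 2015.
August 2015 — 3rd Monday is Aug 17 2015.
September 2015 — 3rd Monday is Sep 21 2015.
October 2015 — 3rd Monday is Oct 19 2015.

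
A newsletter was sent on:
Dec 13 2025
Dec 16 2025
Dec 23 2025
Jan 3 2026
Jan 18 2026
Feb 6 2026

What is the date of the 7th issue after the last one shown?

Oct 9 2026

Intervals are 3, 7, 11, 15, 19 days — an arithmetic progression with common difference 4.
Next gap: 23 days. Feb 6 2026 + 23 days = Mar 1 2026.
Next gap: 27 days. Mar 1 2026 + 27 days = Mar 28 2026.
Next gap: 31 days. Mar 28 2026 + 31 days = Apr 28 2026.
Next gap: 35 days. Apr 28 2026 + 35 days = Jun 2 2026.
Next gap: 39 days. Jun 2 2026 + 39 days = Jul 11 2026.
Next gap: 43 days. Jul 11 2026 + 43 days = Aug 23 2026.
Next gap: 47 days. Aug 23 2026 + 47 days = Oct 9 2026.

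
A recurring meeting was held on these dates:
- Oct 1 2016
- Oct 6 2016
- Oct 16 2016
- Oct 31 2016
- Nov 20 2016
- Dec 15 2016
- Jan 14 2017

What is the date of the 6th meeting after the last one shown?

Intervals are 5, 10, 15, 20, 25, 30 days — an arithmetic progression with common difference 5.
Next gap: 35 days. Jan 14 2017 + 35 days = Feb 18 2017.
Next gap: 40 days. Feb 18 2017 + 40 days = Mar 30 2017.
Next gap: 45 days. Mar 30 2017 + 45 days = May 14 2017.
Next gap: 50 days. May 14 2017 + 50 days = Jul 3 2017.
Next gap: 55 days. Jul 3 2017 + 55 days = Aug 27 2017.
Next gap: 60 days. Aug 27 2017 + 60 days = Oct 26 2017.

Oct 26 2017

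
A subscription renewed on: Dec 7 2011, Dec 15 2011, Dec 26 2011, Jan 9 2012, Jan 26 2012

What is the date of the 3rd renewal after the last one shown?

Apr 4 2012

The spacing grows by 3 each time: 8, 11, 14, 17 days.
Next gap: 20 days. Jan 26 2012 + 20 days = Feb 15 2012.
Next gap: 23 days. Feb 15 2012 + 23 days = Mar 9 2012.
Next gap: 26 days. Mar 9 2012 + 26 days = Apr 4 2012.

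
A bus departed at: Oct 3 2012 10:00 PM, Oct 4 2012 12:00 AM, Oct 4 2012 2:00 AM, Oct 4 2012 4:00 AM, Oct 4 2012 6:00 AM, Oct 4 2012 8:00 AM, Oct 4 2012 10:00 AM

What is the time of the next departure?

Spacing: 2, 2, 2, 2, 2, 2 h — constant 2 h.
Oct 4 2012 10:00 AM + 2 h = Oct 4 2012 12:00 PM.

Oct 4 2012 12:00 PM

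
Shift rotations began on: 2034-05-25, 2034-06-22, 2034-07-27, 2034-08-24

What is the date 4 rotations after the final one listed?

Gaps: 28, 35, 28 days — a mix of 28 and 35. Every date is a Thursday.
Each is the 4th Thursday of its month.
4th Thursday of September 2034: 2034-09-28.
October 2034 — 4th Thursday is 2034-10-26.
November 2034 — 4th Thursday is 2034-11-23.
4th Thursday of December 2034: 2034-12-28.

2034-12-28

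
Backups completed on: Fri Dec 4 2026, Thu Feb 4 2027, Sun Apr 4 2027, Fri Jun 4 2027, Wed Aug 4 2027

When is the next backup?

Mon Oct 4 2027

The day-of-month is always 4 (62, 59, 61, 61 days between events).
So this recurs on the 4th of every 2 months.
October 2027: Mon Oct 4 2027.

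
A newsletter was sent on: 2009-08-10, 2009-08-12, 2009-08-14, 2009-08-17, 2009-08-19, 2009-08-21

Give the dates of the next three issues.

2009-08-24, 2009-08-26, 2009-08-28

The gap pattern 2, 2, 3, 2, 2 repeats every 3 events.
These are the Mondays, Wednesdays and Fridays of each week.
The following Monday is 2009-08-24.
The following Wednesday is 2009-08-26.
The following Friday is 2009-08-28.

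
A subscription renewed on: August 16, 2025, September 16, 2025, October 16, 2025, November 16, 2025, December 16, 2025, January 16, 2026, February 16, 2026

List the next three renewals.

Each date is the 16th; the gaps (31, 30, 31, 30, 31, 31) track the month lengths.
The rule is the 16th of each month.
March 2026: March 16, 2026.
April 2026: April 16, 2026.
Next: May 2026 → May 16, 2026.

March 16, 2026; April 16, 2026; May 16, 2026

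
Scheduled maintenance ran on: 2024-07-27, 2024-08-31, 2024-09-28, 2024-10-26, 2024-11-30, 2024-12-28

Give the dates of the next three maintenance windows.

These are Saturdays with 35, 28, 28, 35, 28-day gaps.
Each is the final Saturday of its month — 2024-08-31 is past the 28th, so '4th Saturday' doesn't fit.
January 2025 ends with Saturday 2025-01-25.
Last Saturday of February 2025: 2025-02-22.
March 2025 ends with Saturday 2025-03-29.

2025-01-25, 2025-02-22, 2025-03-29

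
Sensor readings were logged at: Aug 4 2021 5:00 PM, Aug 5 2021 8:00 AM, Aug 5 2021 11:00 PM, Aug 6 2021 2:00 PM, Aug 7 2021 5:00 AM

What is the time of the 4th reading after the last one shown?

Aug 9 2021 5:00 PM

The interval is a steady 15 hours (15, 15, 15, 15).
Aug 7 2021 5:00 AM + 15 h = Aug 7 2021 8:00 PM.
Aug 7 2021 8:00 PM + 15 h = Aug 8 2021 11:00 AM.
Aug 8 2021 11:00 AM + 15 h = Aug 9 2021 2:00 AM.
Aug 9 2021 2:00 AM + 15 h = Aug 9 2021 5:00 PM.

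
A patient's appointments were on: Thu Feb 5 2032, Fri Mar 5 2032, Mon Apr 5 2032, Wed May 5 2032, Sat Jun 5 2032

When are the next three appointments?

Each date is the 5th; the gaps (29, 31, 30, 31) track the month lengths.
The rule is the 5th of each month.
Next: July 2032 → Mon Jul 5 2032.
August 2032: Thu Aug 5 2032.
September 2032: Sun Sep 5 2032.

Mon Jul 5 2032, Thu Aug 5 2032, Sun Sep 5 2032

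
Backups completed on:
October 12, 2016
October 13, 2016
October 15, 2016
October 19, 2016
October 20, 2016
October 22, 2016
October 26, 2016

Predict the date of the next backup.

October 27, 2016

Gaps: 1, 2, 4, 1, 2, 4 days — not constant, but cyclic with period 3.
The events fall on every Wednesday, Thursday and Saturday.
Next Thursday: October 27, 2016.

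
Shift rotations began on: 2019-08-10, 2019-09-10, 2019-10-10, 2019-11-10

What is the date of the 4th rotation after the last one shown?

Gaps: 31, 30, 31 days — not constant. Every event is on the 10th of the month.
Pattern: the 10th of each month.
Next: December 2019 → 2019-12-10.
January 2020: 2020-01-10.
Next: February 2020 → 2020-02-10.
Next: March 2020 → 2020-03-10.

2020-03-10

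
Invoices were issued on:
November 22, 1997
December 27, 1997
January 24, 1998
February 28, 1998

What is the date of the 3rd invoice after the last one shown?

Gaps: 35, 28, 35 days — a mix of 28 and 35. Every date is a Saturday.
Each is the 4th Saturday of its month.
March 1998 — 4th Saturday is March 28, 1998.
April 1998 — 4th Saturday is April 25, 1998.
May 1998 — 4th Saturday is May 23, 1998.

May 23, 1998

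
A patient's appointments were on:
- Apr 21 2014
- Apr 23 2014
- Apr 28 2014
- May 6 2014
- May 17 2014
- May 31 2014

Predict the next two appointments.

The spacing grows by 3 each time: 2, 5, 8, 11, 14 days.
Next gap: 17 days. May 31 2014 + 17 days = Jun 17 2014.
Next gap: 20 days. Jun 17 2014 + 20 days = Jul 7 2014.

Jun 17 2014, Jul 7 2014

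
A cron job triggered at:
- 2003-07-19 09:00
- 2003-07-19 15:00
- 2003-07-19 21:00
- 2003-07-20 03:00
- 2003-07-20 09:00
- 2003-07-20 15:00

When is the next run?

2003-07-20 21:00

Spacing: 6, 6, 6, 6, 6 h — constant 6 h.
2003-07-20 15:00 + 6 h = 2003-07-20 21:00.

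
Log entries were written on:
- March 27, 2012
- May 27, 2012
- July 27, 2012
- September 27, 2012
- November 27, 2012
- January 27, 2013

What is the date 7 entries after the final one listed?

March 27, 2014

Gaps: 61, 61, 62, 61, 61 days — not constant. Every event is on the 27th of the month.
Pattern: the 27th of every 2 months.
Next: March 2013 → March 27, 2013.
May 2013: May 27, 2013.
Next: July 2013 → July 27, 2013.
Next: September 2013 → September 27, 2013.
November 2013: November 27, 2013.
January 2014: January 27, 2014.
Next: March 2014 → March 27, 2014.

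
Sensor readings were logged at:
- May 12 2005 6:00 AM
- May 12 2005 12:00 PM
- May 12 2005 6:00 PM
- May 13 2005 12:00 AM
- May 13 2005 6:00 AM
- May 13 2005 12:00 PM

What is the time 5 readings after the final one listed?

May 14 2005 6:00 PM

Gaps: 6, 6, 6, 6, 6 hours — each event is 6 hours after the previous one.
May 13 2005 12:00 PM + 6 h = May 13 2005 6:00 PM.
May 13 2005 6:00 PM + 6 h = May 14 2005 12:00 AM.
May 14 2005 12:00 AM + 6 h = May 14 2005 6:00 AM.
May 14 2005 6:00 AM + 6 h = May 14 2005 12:00 PM.
May 14 2005 12:00 PM + 6 h = May 14 2005 6:00 PM.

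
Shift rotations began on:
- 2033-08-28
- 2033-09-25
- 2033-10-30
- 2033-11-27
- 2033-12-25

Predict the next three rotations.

2034-01-29, 2034-02-26, 2034-03-26

These are Sundays with 28, 35, 28, 28-day gaps.
Each is the final Sunday of its month — 2033-10-30 is past the 28th, so '4th Sunday' doesn't fit.
Last Sunday of January 2034: 2034-01-29.
Last Sunday of February 2034: 2034-02-26.
Last Sunday of March 2034: 2034-03-26.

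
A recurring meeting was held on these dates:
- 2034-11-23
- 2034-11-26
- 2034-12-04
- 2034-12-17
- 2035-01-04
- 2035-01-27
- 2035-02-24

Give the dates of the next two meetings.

2035-03-29, 2035-05-06

Gaps: 3, 8, 13, 18, 23, 28 days — each gap is 5 larger than the previous one.
Next gap: 33 days. 2035-02-24 + 33 days = 2035-03-29.
Next gap: 38 days. 2035-03-29 + 38 days = 2035-05-06.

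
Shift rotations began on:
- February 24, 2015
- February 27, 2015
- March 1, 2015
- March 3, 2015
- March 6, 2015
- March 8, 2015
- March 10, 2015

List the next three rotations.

March 13, 2015; March 15, 2015; March 17, 2015

Every event lands on a Tuesday or Friday or Sunday (gaps cycle 3, 2, 2, 3, 2, 2).
So the schedule is: every Tuesday, Friday and Sunday.
Next Friday: March 13, 2015.
Next Sunday: March 15, 2015.
Next Tuesday: March 17, 2015.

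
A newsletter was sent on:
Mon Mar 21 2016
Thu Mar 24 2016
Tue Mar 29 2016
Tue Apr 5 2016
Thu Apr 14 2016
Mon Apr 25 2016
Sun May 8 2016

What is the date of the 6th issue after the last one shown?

Mon Sep 5 2016

Gaps: 3, 5, 7, 9, 11, 13 days — each gap is 2 larger than the previous one.
Next gap: 15 days. Sun May 8 2016 + 15 days = Mon May 23 2016.
Next gap: 17 days. Mon May 23 2016 + 17 days = Thu Jun 9 2016.
Next gap: 19 days. Thu Jun 9 2016 + 19 days = Tue Jun 28 2016.
Next gap: 21 days. Tue Jun 28 2016 + 21 days = Tue Jul 19 2016.
Next gap: 23 days. Tue Jul 19 2016 + 23 days = Thu Aug 11 2016.
Next gap: 25 days. Thu Aug 11 2016 + 25 days = Mon Sep 5 2016.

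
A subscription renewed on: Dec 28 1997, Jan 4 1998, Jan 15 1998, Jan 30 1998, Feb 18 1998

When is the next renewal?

The spacing grows by 4 each time: 7, 11, 15, 19 days.
Next gap: 23 days. Feb 18 1998 + 23 days = Mar 13 1998.

Mar 13 1998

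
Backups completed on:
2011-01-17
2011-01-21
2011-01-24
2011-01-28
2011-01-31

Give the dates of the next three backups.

Gaps: 4, 3, 4, 3 days — not constant, but cyclic with period 2.
The events fall on every Monday and Friday.
The following Friday is 2011-02-04.
Next Monday: 2011-02-07.
The following Friday is 2011-02-11.

2011-02-04, 2011-02-07, 2011-02-11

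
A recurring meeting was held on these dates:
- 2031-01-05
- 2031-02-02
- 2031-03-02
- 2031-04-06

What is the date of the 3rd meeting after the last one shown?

These are Sundays at 28- or 35-day spacing (28, 28, 35).
The pattern: 1st Sunday of the month.
May 2031 — 1st Sunday is 2031-05-04.
1st Sunday of June 2031: 2031-06-01.
July 2031 — 1st Sunday is 2031-07-06.

2031-07-06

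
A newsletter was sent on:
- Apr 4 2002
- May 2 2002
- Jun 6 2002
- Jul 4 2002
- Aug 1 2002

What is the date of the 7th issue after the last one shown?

Mar 6 2003

Gaps: 28, 35, 28, 28 days — a mix of 28 and 35. Every date is a Thursday.
Each is the 1st Thursday of its month.
1st Thursday of September 2002: Sep 5 2002.
1st Thursday of October 2002: Oct 3 2002.
1st Thursday of November 2002: Nov 7 2002.
1st Thursday of December 2002: Dec 5 2002.
1st Thursday of January 2003: Jan 2 2003.
February 2003 — 1st Thursday is Feb 6 2003.
March 2003 — 1st Thursday is Mar 6 2003.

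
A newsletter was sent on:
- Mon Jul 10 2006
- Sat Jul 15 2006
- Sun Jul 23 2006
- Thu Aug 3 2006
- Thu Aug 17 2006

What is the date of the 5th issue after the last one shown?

Sun Dec 10 2006

Gaps: 5, 8, 11, 14 days — each gap is 3 larger than the previous one.
Next gap: 17 days. Thu Aug 17 2006 + 17 days = Sun Sep 3 2006.
Next gap: 20 days. Sun Sep 3 2006 + 20 days = Sat Sep 23 2006.
Next gap: 23 days. Sat Sep 23 2006 + 23 days = Mon Oct 16 2006.
Next gap: 26 days. Mon Oct 16 2006 + 26 days = Sat Nov 11 2006.
Next gap: 29 days. Sat Nov 11 2006 + 29 days = Sun Dec 10 2006.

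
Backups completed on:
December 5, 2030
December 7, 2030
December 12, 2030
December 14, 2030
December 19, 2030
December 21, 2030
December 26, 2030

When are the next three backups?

Every event lands on a Thursday or Saturday (gaps cycle 2, 5, 2, 5, 2, 5).
So the schedule is: every Thursday and Saturday.
Next Saturday: December 28, 2030.
Next Thursday: January 2, 2031.
The following Saturday is January 4, 2031.

December 28, 2030; January 2, 2031; January 4, 2031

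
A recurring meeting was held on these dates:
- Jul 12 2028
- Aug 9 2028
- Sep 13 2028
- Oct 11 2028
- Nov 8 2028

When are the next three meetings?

Dec 13 2028, Jan 10 2029, Feb 14 2029

All dates are Wednesdays, 28, 35, 28, 28 days apart.
Specifically, the 2nd Wednesday of each month.
2nd Wednesday of December 2028: Dec 13 2028.
2nd Wednesday of January 2029: Jan 10 2029.
February 2029 — 2nd Wednesday is Feb 14 2029.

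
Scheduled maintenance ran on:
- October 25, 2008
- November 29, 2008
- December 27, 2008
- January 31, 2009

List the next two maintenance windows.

February 28, 2009; March 28, 2009

Every date is a Saturday; gaps 35, 28, 35 days.
Each is the last Saturday of its month (at least one falls on the 29th or later, ruling out '4th Saturday').
Last Saturday of February 2009: February 28, 2009.
Last Saturday of March 2009: March 28, 2009.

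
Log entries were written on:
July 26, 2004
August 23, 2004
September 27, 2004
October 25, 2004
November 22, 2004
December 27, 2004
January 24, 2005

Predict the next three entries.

These are Mondays at 28- or 35-day spacing (28, 35, 28, 28, 35, 28).
The pattern: 4th Monday of the month.
4th Monday of February 2005: February 28, 2005.
March 2005 — 4th Monday is March 28, 2005.
April 2005 — 4th Monday is April 25, 2005.

February 28, 2005; March 28, 2005; April 25, 2005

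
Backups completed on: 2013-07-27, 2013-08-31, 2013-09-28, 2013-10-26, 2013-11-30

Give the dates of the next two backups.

These are Saturdays with 35, 28, 28, 35-day gaps.
Each is the final Saturday of its month — 2013-08-31 is past the 28th, so '4th Saturday' doesn't fit.
Last Saturday of December 2013: 2013-12-28.
January 2014 ends with Saturday 2014-01-25.

2013-12-28, 2014-01-25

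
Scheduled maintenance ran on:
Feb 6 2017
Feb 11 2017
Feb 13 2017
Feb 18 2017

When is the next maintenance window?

The gap pattern 5, 2, 5 repeats every 2 events.
These are the Mondays and Saturdays of each week.
The following Monday is Feb 20 2017.

Feb 20 2017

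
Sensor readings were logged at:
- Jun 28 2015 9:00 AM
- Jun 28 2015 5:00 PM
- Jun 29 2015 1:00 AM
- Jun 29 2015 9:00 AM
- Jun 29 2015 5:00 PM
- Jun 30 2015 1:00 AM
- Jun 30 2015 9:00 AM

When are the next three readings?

Jun 30 2015 5:00 PM, Jul 1 2015 1:00 AM, Jul 1 2015 9:00 AM

Gaps: 8, 8, 8, 8, 8, 8 hours — each event is 8 hours after the previous one.
Jun 30 2015 9:00 AM + 8 h = Jun 30 2015 5:00 PM.
Jun 30 2015 5:00 PM + 8 h = Jul 1 2015 1:00 AM.
Jul 1 2015 1:00 AM + 8 h = Jul 1 2015 9:00 AM.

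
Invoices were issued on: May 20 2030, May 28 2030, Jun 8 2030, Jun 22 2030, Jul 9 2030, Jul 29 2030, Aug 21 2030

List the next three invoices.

Sep 16 2030, Oct 15 2030, Nov 16 2030

The spacing grows by 3 each time: 8, 11, 14, 17, 20, 23 days.
Next gap: 26 days. Aug 21 2030 + 26 days = Sep 16 2030.
Next gap: 29 days. Sep 16 2030 + 29 days = Oct 15 2030.
Next gap: 32 days. Oct 15 2030 + 32 days = Nov 16 2030.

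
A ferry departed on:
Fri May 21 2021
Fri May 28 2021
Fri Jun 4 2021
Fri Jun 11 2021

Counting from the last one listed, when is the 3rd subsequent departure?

Every event comes 7 days after the last (7, 7, 7).
Fri Jun 11 2021 + 7 days = Fri Jun 18 2021.
Fri Jun 18 2021 + 7 days = Fri Jun 25 2021.
Fri Jun 25 2021 + 7 days = Fri Jul 2 2021.

Fri Jul 2 2021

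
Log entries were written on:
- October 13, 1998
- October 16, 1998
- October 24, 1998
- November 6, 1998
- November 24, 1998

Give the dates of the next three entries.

December 17, 1998; January 14, 1999; February 16, 1999

The spacing grows by 5 each time: 3, 8, 13, 18 days.
Next gap: 23 days. November 24, 1998 + 23 days = December 17, 1998.
Next gap: 28 days. December 17, 1998 + 28 days = January 14, 1999.
Next gap: 33 days. January 14, 1999 + 33 days = February 16, 1999.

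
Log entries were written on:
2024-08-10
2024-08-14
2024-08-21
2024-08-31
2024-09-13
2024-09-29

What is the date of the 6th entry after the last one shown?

Intervals are 4, 7, 10, 13, 16 days — an arithmetic progression with common difference 3.
Next gap: 19 days. 2024-09-29 + 19 days = 2024-10-18.
Next gap: 22 days. 2024-10-18 + 22 days = 2024-11-09.
Next gap: 25 days. 2024-11-09 + 25 days = 2024-12-04.
Next gap: 28 days. 2024-12-04 + 28 days = 2025-01-01.
Next gap: 31 days. 2025-01-01 + 31 days = 2025-02-01.
Next gap: 34 days. 2025-02-01 + 34 days = 2025-03-07.

2025-03-07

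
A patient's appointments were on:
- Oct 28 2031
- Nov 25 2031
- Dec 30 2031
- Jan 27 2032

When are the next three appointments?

Feb 24 2032, Mar 30 2032, Apr 27 2032

Every date is a Tuesday; gaps 28, 35, 28 days.
Each is the last Tuesday of its month (at least one falls on the 29th or later, ruling out '4th Tuesday').
February 2032 ends with Tuesday Feb 24 2032.
Last Tuesday of March 2032: Mar 30 2032.
Last Tuesday of April 2032: Apr 27 2032.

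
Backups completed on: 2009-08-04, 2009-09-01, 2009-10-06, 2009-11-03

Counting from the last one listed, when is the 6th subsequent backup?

These are Tuesdays at 28- or 35-day spacing (28, 35, 28).
The pattern: 1st Tuesday of the month.
1st Tuesday of December 2009: 2009-12-01.
January 2010 — 1st Tuesday is 2010-01-05.
February 2010 — 1st Tuesday is 2010-02-02.
March 2010 — 1st Tuesday is 2010-03-02.
April 2010 — 1st Tuesday is 2010-04-06.
1st Tuesday of May 2010: 2010-05-04.

2010-05-04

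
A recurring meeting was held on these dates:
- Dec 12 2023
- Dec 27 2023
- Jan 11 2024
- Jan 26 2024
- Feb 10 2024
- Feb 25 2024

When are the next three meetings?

Gaps between consecutive events: 15, 15, 15, 15, 15 days — a constant 15-day interval.
Feb 25 2024 + 15 days = Mar 11 2024.
Mar 11 2024 + 15 days = Mar 26 2024.
Mar 26 2024 + 15 days = Apr 10 2024.

Mar 11 2024, Mar 26 2024, Apr 10 2024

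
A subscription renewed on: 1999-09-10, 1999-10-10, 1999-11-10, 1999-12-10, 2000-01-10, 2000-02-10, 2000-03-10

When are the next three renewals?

Each date is the 10th; the gaps (30, 31, 30, 31, 31, 29) track the month lengths.
The rule is the 10th of each month.
Next: April 2000 → 2000-04-10.
May 2000: 2000-05-10.
Next: June 2000 → 2000-06-10.

2000-04-10, 2000-05-10, 2000-06-10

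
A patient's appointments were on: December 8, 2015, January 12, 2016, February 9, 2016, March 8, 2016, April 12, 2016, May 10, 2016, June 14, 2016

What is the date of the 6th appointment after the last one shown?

December 13, 2016

These are Tuesdays at 28- or 35-day spacing (35, 28, 28, 35, 28, 35).
The pattern: 2nd Tuesday of the month.
July 2016 — 2nd Tuesday is July 12, 2016.
August 2016 — 2nd Tuesday is August 9, 2016.
2nd Tuesday of September 2016: September 13, 2016.
2nd Tuesday of October 2016: October 11, 2016.
November 2016 — 2nd Tuesday is November 8, 2016.
2nd Tuesday of December 2016: December 13, 2016.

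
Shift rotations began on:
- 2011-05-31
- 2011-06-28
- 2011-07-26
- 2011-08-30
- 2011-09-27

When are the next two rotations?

These are Tuesdays with 28, 28, 35, 28-day gaps.
Each is the final Tuesday of its month — 2011-05-31 is past the 28th, so '4th Tuesday' doesn't fit.
October 2011 ends with Tuesday 2011-10-25.
November 2011 ends with Tuesday 2011-11-29.

2011-10-25, 2011-11-29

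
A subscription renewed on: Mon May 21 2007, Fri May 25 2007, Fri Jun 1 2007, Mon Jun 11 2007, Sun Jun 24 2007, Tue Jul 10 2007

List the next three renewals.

The spacing grows by 3 each time: 4, 7, 10, 13, 16 days.
Next gap: 19 days. Tue Jul 10 2007 + 19 days = Sun Jul 29 2007.
Next gap: 22 days. Sun Jul 29 2007 + 22 days = Mon Aug 20 2007.
Next gap: 25 days. Mon Aug 20 2007 + 25 days = Fri Sep 14 2007.

Sun Jul 29 2007, Mon Aug 20 2007, Fri Sep 14 2007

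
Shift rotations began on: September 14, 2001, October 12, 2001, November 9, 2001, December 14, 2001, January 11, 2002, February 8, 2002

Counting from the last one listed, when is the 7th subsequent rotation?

September 13, 2002

These are Fridays at 28- or 35-day spacing (28, 28, 35, 28, 28).
The pattern: 2nd Friday of the month.
March 2002 — 2nd Friday is March 8, 2002.
2nd Friday of April 2002: April 12, 2002.
2nd Friday of May 2002: May 10, 2002.
2nd Friday of June 2002: June 14, 2002.
2nd Friday of July 2002: July 12, 2002.
2nd Friday of August 2002: August 9, 2002.
September 2002 — 2nd Friday is September 13, 2002.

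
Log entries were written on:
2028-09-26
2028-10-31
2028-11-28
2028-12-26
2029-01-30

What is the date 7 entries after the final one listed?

2029-08-28

These are Tuesdays with 35, 28, 28, 35-day gaps.
Each is the final Tuesday of its month — 2028-10-31 is past the 28th, so '4th Tuesday' doesn't fit.
February 2029 ends with Tuesday 2029-02-27.
March 2029 ends with Tuesday 2029-03-27.
Last Tuesday of April 2029: 2029-04-24.
May 2029 ends with Tuesday 2029-05-29.
Last Tuesday of June 2029: 2029-06-26.
Last Tuesday of July 2029: 2029-07-31.
Last Tuesday of August 2029: 2029-08-28.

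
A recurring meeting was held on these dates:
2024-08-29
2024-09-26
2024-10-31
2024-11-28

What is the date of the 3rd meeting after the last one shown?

2025-02-27

Every date is a Thursday; gaps 28, 35, 28 days.
Each is the last Thursday of its month (at least one falls on the 29th or later, ruling out '4th Thursday').
Last Thursday of December 2024: 2024-12-26.
Last Thursday of January 2025: 2025-01-30.
Last Thursday of February 2025: 2025-02-27.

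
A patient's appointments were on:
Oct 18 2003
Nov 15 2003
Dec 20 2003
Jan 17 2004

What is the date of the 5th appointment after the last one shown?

Gaps: 28, 35, 28 days — a mix of 28 and 35. Every date is a Saturday.
Each is the 3rd Saturday of its month.
3rd Saturday of February 2004: Feb 21 2004.
3rd Saturday of March 2004: Mar 20 2004.
3rd Saturday of April 2004: Apr 17 2004.
3rd Saturday of May 2004: May 15 2004.
3rd Saturday of June 2004: Jun 19 2004.

Jun 19 2004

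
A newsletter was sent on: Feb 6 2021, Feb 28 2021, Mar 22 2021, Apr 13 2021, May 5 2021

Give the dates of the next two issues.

Every event comes 22 days after the last (22, 22, 22, 22).
May 5 2021 + 22 days = May 27 2021.
May 27 2021 + 22 days = Jun 18 2021.

May 27 2021, Jun 18 2021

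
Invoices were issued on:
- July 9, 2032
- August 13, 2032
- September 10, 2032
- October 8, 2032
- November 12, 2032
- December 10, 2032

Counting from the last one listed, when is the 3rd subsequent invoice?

March 11, 2033

These are Fridays at 28- or 35-day spacing (35, 28, 28, 35, 28).
The pattern: 2nd Friday of the month.
January 2033 — 2nd Friday is January 14, 2033.
2nd Friday of February 2033: February 11, 2033.
March 2033 — 2nd Friday is March 11, 2033.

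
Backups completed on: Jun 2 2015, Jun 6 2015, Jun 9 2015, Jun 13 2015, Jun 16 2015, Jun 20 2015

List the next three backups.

Jun 23 2015, Jun 27 2015, Jun 30 2015

Every event lands on a Tuesday or Saturday (gaps cycle 4, 3, 4, 3, 4).
So the schedule is: every Tuesday and Saturday.
The following Tuesday is Jun 23 2015.
The following Saturday is Jun 27 2015.
The following Tuesday is Jun 30 2015.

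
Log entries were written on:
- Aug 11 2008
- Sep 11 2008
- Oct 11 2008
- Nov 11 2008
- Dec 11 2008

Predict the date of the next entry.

Jan 11 2009

Each date is the 11th; the gaps (31, 30, 31, 30) track the month lengths.
The rule is the 11th of each month.
January 2009: Jan 11 2009.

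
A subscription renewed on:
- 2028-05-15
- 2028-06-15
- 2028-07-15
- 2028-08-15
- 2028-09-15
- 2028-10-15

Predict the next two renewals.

2028-11-15, 2028-12-15

The day-of-month is always 15 (31, 30, 31, 31, 30 days between events).
So this recurs on the 15th of each month.
Next: November 2028 → 2028-11-15.
December 2028: 2028-12-15.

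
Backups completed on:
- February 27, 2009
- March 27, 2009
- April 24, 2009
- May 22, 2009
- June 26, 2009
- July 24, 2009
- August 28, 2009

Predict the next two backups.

All dates are Fridays, 28, 28, 28, 35, 28, 35 days apart.
Specifically, the 4th Friday of each month.
September 2009 — 4th Friday is September 25, 2009.
4th Friday of October 2009: October 23, 2009.

September 25, 2009; October 23, 2009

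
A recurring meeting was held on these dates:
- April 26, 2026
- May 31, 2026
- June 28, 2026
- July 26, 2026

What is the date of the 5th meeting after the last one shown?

December 27, 2026

These are Sundays with 35, 28, 28-day gaps.
Each is the final Sunday of its month — May 31, 2026 is past the 28th, so '4th Sunday' doesn't fit.
August 2026 ends with Sunday August 30, 2026.
September 2026 ends with Sunday September 27, 2026.
Last Sunday of October 2026: October 25, 2026.
Last Sunday of November 2026: November 29, 2026.
Last Sunday of December 2026: December 27, 2026.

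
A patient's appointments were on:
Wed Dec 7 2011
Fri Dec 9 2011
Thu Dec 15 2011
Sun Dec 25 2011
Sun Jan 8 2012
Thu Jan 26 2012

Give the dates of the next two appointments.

Fri Feb 17 2012, Wed Mar 14 2012

Intervals are 2, 6, 10, 14, 18 days — an arithmetic progression with common difference 4.
Next gap: 22 days. Thu Jan 26 2012 + 22 days = Fri Feb 17 2012.
Next gap: 26 days. Fri Feb 17 2012 + 26 days = Wed Mar 14 2012.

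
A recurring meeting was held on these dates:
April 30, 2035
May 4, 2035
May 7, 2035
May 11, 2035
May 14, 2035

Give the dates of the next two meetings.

Every event lands on a Monday or Friday (gaps cycle 4, 3, 4, 3).
So the schedule is: every Monday and Friday.
The following Friday is May 18, 2035.
The following Monday is May 21, 2035.

May 18, 2035; May 21, 2035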